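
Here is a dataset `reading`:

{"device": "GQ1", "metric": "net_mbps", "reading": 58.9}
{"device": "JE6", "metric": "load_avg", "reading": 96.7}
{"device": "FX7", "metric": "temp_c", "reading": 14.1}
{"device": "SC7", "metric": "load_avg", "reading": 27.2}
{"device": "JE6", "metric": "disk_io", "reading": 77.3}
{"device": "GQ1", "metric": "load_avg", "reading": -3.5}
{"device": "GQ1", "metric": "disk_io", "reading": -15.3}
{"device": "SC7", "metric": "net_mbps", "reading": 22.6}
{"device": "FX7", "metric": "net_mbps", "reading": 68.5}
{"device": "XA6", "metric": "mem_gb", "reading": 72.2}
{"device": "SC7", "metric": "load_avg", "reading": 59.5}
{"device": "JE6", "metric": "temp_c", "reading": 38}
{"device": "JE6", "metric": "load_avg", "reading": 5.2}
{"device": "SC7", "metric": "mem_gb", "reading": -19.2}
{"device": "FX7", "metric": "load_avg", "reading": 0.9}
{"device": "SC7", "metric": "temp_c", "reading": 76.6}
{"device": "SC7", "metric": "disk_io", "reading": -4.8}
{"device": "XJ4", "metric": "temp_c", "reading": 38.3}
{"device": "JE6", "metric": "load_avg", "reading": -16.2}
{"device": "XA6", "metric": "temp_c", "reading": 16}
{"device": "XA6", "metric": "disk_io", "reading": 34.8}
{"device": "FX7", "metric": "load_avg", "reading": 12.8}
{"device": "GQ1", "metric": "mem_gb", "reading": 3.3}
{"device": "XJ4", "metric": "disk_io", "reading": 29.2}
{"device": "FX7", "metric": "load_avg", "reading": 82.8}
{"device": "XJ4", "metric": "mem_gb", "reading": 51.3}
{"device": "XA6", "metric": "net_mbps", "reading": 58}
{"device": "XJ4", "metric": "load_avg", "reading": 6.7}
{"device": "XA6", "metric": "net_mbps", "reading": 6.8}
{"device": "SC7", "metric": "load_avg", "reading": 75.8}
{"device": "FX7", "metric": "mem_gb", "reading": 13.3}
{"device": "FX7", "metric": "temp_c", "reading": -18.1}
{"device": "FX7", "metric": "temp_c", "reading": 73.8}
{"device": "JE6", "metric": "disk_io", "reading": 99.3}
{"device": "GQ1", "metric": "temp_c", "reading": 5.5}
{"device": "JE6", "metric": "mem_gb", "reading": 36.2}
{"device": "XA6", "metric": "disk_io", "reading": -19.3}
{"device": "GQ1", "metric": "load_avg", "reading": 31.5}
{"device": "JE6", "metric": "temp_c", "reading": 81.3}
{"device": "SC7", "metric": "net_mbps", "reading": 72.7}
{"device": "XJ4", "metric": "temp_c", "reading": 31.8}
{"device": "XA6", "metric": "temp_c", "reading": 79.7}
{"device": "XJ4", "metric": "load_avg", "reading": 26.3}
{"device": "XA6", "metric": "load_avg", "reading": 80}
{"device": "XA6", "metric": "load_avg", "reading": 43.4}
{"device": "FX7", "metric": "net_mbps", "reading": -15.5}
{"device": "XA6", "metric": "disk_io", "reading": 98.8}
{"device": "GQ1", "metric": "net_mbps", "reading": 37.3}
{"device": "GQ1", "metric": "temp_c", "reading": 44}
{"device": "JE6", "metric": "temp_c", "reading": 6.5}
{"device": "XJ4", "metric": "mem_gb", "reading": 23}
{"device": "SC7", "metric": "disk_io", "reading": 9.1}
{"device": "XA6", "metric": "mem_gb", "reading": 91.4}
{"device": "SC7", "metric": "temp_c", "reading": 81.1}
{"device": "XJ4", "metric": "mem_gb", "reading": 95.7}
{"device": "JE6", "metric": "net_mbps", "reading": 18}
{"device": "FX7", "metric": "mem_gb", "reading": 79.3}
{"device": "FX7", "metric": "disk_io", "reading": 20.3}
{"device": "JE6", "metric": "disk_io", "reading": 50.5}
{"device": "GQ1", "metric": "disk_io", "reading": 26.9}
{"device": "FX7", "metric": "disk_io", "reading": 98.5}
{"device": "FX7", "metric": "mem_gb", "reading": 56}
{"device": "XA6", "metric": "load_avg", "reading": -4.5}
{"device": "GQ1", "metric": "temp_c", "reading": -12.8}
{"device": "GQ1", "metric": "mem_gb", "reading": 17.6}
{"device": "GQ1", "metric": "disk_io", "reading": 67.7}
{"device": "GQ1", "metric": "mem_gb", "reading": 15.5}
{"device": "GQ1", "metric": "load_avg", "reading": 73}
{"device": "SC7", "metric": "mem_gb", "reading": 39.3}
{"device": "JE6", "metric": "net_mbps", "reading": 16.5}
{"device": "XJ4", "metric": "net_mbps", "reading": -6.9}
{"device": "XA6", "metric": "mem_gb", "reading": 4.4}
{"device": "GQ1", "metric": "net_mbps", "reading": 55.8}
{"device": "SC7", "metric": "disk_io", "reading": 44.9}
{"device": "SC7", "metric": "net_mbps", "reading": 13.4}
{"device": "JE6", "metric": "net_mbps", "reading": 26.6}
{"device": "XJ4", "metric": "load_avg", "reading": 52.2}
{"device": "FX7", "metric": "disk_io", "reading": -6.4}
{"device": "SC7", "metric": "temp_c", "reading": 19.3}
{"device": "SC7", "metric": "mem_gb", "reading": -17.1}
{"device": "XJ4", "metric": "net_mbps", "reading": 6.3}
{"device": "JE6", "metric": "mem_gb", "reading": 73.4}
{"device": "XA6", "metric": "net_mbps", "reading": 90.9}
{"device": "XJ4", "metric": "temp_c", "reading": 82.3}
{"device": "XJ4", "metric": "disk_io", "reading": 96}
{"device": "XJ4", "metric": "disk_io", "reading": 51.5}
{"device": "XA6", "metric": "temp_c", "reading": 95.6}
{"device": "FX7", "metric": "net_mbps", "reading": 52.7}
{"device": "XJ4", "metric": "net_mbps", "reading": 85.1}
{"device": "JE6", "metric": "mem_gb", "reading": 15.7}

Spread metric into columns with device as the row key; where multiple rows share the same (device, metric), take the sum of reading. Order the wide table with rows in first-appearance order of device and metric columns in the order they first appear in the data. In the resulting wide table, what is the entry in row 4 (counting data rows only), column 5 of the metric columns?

3

With rows in first-appearance order of device, row 4 is device=SC7. metric columns in first-appearance order: net_mbps, load_avg, temp_c, disk_io, mem_gb; column 5 is mem_gb.
Long rows with device=SC7, metric=mem_gb: -19.2 + 39.3 + -17.1 = 3.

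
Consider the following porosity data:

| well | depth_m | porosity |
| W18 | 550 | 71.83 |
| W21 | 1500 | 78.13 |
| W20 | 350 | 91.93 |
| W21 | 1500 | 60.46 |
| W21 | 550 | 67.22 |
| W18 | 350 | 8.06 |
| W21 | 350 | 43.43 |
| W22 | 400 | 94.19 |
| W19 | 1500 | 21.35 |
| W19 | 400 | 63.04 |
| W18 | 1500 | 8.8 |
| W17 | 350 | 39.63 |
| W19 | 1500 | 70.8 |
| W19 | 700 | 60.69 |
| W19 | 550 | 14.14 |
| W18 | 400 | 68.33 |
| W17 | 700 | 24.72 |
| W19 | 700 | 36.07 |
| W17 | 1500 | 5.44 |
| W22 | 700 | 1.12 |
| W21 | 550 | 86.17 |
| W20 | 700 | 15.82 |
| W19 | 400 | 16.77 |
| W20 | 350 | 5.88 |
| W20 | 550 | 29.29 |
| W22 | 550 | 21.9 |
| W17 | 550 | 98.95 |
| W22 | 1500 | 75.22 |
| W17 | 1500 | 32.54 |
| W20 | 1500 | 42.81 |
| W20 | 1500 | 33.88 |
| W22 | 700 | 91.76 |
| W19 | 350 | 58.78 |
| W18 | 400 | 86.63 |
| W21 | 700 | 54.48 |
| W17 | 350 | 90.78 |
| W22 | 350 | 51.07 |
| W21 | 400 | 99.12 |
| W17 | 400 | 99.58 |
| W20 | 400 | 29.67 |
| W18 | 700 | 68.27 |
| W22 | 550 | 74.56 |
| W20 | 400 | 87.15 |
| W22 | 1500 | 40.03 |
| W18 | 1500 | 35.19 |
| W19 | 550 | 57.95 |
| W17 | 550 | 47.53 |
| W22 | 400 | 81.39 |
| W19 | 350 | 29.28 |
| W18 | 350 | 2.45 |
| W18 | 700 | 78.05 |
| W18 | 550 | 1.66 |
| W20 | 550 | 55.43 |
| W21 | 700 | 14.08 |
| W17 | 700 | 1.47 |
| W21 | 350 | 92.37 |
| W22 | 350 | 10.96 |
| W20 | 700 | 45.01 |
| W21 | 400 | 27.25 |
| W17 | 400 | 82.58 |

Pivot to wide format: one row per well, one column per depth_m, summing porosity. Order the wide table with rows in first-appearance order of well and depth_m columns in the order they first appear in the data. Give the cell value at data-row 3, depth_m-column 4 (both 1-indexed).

With rows in first-appearance order of well, row 3 is well=W20. depth_m columns in first-appearance order: 550, 1500, 350, 400, 700; column 4 is 400.
Long rows with well=W20, depth_m=400: 29.67 + 87.15 = 116.82.

116.82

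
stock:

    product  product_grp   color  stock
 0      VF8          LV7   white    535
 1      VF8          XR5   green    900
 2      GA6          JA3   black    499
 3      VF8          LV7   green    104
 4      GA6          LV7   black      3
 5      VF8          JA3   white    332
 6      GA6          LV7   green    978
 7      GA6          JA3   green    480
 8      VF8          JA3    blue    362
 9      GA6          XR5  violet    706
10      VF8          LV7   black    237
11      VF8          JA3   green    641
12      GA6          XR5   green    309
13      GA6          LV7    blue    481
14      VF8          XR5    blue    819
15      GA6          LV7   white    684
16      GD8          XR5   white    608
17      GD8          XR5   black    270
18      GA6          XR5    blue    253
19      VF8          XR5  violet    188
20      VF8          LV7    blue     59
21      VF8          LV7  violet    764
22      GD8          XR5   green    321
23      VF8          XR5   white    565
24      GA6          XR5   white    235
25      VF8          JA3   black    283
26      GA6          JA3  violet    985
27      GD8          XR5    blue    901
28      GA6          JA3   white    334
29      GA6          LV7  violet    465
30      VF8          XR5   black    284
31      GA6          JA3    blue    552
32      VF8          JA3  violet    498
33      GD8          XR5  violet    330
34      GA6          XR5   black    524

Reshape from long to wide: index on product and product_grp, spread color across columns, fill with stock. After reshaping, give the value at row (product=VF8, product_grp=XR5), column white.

565

Wide layout: rows indexed by product and product_grp, columns are the 5 distinct color values (white, green, black, blue, violet).
Cell (product=VF8, product_grp=XR5, color=white) draws from the long row where product=VF8, product_grp=XR5 and color=white, which has stock=565.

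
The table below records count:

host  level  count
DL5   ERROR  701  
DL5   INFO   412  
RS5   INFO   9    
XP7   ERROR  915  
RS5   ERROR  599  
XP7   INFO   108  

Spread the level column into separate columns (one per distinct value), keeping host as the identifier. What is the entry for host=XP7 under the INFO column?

Wide layout: rows indexed by host, columns are the 2 distinct level values (ERROR, INFO).
Cell (host=XP7, level=INFO) draws from the long row where host=XP7 and level=INFO, which has count=108.

108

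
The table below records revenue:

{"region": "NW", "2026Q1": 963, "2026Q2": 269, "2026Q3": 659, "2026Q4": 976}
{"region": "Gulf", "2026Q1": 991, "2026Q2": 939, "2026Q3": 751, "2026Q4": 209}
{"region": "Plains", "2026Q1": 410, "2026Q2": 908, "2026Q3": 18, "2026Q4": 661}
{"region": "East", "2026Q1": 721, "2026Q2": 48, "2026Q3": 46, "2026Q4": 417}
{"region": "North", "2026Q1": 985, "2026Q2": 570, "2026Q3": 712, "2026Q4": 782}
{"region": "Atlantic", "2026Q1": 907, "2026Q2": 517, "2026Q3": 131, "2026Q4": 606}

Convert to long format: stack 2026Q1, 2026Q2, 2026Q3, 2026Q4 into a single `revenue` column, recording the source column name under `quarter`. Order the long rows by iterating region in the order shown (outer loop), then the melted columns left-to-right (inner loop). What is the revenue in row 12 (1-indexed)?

661

24 rows total (6 × 4). Row 12: index ⌊(12-1)/4⌋ = 2 into region → Plains; (12-1) mod 4 = 3 into the melted columns → 2026Q4.
So row 12 is (Plains, 2026Q4, 661); revenue = 661.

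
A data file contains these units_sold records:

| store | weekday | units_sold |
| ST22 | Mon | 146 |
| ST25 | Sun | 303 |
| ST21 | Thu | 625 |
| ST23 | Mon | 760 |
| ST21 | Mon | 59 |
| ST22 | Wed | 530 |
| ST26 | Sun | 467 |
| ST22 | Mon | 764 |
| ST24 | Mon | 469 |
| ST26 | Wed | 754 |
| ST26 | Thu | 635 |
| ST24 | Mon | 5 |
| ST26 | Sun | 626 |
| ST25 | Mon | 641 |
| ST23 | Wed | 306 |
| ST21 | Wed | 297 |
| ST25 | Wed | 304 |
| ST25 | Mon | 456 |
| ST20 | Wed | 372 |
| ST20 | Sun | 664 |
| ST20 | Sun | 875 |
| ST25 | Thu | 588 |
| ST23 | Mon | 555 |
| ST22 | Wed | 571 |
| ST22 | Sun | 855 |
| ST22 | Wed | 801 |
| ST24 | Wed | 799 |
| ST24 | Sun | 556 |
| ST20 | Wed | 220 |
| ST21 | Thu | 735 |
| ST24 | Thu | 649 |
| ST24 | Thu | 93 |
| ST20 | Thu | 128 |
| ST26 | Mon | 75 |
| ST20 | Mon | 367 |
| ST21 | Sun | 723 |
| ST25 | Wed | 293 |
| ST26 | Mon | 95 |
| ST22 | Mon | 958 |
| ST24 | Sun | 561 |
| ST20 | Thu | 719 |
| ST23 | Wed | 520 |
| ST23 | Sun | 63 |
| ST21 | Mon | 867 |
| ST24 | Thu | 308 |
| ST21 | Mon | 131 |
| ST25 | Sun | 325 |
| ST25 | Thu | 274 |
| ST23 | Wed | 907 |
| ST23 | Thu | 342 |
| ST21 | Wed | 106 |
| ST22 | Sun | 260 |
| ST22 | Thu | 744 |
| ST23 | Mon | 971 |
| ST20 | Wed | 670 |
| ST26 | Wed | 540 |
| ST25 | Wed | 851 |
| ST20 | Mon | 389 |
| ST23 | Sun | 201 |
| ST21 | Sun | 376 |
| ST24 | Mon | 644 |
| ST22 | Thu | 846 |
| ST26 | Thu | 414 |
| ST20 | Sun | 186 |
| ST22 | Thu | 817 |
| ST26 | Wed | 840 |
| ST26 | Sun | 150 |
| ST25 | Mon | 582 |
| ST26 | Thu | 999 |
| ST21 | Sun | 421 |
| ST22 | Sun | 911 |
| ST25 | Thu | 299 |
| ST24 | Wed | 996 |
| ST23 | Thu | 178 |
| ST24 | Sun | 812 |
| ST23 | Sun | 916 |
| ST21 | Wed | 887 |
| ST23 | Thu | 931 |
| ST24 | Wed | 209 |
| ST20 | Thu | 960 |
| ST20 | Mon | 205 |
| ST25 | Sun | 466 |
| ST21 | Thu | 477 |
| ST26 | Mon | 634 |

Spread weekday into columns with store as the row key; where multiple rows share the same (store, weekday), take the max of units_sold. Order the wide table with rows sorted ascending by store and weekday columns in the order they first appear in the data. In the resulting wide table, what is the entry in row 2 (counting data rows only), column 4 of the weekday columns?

887

With rows sorted ascending by store, row 2 is store=ST21. weekday columns in first-appearance order: Mon, Sun, Thu, Wed; column 4 is Wed.
Long rows with store=ST21, weekday=Wed: max(297, 106, 887) = 887.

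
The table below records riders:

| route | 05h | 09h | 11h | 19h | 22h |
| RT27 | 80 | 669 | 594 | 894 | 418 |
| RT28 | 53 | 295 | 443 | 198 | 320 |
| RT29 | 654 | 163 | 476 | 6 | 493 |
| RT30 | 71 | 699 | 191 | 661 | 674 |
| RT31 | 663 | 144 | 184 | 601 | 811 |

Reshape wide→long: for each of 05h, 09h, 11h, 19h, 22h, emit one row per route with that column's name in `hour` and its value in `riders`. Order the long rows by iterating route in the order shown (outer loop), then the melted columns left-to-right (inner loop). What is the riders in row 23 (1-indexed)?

25 rows total (5 × 5). Row 23: index ⌊(23-1)/5⌋ = 4 into route → RT31; (23-1) mod 5 = 2 into the melted columns → 11h.
So row 23 is (RT31, 11h, 184); riders = 184.

184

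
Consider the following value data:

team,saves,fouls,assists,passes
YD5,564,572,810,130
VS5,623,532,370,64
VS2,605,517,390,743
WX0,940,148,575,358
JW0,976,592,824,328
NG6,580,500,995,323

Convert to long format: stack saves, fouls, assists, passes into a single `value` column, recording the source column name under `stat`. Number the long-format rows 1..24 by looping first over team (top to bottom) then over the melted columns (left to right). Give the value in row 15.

24 rows total (6 × 4). Row 15: index ⌊(15-1)/4⌋ = 3 into team → WX0; (15-1) mod 4 = 2 into the melted columns → assists.
So row 15 is (WX0, assists, 575); value = 575.

575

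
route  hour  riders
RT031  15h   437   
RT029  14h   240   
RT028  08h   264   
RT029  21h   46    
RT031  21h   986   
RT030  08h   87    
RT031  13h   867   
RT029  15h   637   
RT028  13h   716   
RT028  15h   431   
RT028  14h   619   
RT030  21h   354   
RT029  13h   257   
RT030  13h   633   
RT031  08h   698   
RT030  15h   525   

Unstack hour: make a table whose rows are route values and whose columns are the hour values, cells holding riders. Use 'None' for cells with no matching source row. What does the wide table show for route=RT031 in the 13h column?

867

The long row with route=RT031, hour=13h has riders=867.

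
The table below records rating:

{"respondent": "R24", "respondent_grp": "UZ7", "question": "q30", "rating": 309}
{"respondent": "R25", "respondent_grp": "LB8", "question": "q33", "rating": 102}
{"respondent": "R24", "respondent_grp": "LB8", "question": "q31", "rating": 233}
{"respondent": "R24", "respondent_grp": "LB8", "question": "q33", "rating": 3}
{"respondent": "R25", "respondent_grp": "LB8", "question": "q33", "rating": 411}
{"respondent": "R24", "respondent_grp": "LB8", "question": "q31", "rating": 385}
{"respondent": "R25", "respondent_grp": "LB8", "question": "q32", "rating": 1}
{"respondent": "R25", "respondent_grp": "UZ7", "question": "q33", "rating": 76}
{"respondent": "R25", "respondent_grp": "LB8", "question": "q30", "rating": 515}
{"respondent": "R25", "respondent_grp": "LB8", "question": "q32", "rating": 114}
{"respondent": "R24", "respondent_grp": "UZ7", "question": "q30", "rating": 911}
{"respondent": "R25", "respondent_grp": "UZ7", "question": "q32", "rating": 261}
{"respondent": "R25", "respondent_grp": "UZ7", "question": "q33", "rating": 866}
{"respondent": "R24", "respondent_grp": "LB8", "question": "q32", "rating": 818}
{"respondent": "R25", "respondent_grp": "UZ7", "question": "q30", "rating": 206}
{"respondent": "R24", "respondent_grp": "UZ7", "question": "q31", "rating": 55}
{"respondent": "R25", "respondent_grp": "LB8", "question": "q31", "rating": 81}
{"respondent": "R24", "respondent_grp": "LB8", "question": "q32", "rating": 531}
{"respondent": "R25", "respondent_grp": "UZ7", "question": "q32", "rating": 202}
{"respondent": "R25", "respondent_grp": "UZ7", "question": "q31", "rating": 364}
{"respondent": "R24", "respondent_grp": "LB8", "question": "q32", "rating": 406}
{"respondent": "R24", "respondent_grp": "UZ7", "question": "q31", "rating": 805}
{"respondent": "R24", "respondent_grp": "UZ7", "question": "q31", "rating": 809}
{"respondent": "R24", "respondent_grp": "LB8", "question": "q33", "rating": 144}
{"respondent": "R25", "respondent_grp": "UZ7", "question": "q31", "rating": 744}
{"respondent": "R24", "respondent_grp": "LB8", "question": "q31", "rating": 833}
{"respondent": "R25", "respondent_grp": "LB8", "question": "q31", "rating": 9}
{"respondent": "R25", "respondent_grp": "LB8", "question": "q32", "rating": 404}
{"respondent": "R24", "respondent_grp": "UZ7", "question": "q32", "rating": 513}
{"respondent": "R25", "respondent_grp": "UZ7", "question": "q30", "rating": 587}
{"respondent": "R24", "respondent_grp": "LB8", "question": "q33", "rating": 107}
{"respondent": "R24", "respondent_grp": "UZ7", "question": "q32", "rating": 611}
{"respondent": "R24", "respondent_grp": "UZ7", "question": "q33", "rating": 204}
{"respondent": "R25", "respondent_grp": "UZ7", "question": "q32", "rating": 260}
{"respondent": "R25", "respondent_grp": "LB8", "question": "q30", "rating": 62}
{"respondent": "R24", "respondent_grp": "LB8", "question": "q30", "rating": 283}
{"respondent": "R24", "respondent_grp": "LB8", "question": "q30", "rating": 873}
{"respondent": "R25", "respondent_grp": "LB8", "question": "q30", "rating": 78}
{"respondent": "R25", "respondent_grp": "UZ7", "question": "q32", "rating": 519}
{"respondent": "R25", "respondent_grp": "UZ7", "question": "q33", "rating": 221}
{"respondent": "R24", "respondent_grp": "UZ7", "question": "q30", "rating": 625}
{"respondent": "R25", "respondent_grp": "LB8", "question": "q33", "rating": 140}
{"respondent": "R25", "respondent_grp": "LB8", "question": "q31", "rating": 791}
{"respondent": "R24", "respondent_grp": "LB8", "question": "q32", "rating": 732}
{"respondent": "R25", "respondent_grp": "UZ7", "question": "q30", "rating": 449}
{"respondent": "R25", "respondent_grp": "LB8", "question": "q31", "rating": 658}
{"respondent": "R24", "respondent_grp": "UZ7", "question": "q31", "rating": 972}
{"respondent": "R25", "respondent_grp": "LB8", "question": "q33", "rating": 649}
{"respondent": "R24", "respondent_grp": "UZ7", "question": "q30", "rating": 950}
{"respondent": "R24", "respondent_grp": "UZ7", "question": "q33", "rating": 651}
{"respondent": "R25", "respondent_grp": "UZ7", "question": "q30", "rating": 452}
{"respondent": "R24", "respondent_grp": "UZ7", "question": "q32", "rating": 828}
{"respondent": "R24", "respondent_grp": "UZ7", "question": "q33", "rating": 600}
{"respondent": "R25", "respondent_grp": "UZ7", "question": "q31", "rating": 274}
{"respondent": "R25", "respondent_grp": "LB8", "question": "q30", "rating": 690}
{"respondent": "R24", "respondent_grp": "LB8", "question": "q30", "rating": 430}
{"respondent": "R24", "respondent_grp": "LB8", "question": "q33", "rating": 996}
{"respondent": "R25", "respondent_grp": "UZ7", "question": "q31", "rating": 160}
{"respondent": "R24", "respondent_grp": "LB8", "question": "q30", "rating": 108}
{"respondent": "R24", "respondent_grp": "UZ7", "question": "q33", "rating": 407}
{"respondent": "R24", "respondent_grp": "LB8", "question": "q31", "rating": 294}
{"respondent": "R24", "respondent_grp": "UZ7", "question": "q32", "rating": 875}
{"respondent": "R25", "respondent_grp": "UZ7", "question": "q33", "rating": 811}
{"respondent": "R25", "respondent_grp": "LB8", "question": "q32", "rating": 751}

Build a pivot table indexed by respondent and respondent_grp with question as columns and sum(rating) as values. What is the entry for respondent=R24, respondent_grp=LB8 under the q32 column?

Rows with respondent=R24, respondent_grp=LB8 and question=q32: rating values are 818, 531, 406, 732.
818 + 531 + 406 + 732 = 2487.

2487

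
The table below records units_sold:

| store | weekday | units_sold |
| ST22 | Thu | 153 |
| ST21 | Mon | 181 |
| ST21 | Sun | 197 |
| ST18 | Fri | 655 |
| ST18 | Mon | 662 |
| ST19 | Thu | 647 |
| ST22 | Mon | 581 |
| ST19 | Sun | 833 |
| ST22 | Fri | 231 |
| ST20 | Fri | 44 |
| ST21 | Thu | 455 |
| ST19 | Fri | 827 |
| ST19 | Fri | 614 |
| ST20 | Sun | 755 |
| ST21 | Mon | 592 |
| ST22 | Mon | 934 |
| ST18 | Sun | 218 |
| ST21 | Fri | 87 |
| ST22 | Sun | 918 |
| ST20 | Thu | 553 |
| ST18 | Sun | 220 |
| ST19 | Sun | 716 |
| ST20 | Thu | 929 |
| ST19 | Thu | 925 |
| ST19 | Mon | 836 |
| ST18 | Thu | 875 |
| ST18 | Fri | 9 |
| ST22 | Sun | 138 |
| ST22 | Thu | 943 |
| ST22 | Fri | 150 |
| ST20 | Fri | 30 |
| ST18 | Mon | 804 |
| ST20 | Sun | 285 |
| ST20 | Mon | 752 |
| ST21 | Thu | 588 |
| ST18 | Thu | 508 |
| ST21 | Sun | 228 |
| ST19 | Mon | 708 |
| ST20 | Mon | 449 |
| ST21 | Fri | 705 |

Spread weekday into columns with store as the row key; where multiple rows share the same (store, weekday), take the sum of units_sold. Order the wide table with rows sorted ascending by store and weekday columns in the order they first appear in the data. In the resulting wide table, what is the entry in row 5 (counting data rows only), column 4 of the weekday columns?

381

With rows sorted ascending by store, row 5 is store=ST22. weekday columns in first-appearance order: Thu, Mon, Sun, Fri; column 4 is Fri.
Long rows with store=ST22, weekday=Fri: 231 + 150 = 381.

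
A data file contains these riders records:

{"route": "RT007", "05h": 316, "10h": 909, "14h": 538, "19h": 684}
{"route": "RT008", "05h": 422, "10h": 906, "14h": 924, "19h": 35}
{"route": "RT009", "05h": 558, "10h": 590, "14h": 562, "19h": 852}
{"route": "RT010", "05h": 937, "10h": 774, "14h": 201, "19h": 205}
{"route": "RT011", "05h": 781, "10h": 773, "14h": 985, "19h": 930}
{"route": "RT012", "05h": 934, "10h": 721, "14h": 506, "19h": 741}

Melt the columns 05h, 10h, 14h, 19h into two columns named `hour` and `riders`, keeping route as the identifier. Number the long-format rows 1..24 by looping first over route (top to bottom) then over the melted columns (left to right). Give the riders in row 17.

24 rows total (6 × 4). Row 17: index ⌊(17-1)/4⌋ = 4 into route → RT011; (17-1) mod 4 = 0 into the melted columns → 05h.
So row 17 is (RT011, 05h, 781); riders = 781.

781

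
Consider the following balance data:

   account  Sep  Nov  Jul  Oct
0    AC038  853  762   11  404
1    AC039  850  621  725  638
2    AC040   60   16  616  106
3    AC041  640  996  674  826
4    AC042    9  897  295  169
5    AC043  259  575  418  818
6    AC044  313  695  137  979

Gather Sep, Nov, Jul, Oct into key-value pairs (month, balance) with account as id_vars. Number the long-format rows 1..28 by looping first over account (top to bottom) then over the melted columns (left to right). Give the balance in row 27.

137

28 rows total (7 × 4). Row 27: index ⌊(27-1)/4⌋ = 6 into account → AC044; (27-1) mod 4 = 2 into the melted columns → Jul.
So row 27 is (AC044, Jul, 137); balance = 137.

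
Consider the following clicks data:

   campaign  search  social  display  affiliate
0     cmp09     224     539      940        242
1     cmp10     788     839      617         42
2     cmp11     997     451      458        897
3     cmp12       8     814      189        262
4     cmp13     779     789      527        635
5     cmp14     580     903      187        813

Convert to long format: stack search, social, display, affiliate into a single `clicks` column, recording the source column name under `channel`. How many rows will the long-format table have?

24

6 campaign values × 4 melted columns = 24 rows.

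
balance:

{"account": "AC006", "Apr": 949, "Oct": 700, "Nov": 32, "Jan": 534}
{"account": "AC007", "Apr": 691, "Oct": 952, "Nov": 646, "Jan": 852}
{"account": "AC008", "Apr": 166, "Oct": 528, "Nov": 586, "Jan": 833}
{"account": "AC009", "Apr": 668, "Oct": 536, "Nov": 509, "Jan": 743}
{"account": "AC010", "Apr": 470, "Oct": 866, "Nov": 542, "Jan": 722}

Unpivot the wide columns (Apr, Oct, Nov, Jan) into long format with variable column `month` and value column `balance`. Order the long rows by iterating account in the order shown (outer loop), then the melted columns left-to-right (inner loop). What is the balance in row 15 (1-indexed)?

509

20 rows total (5 × 4). Row 15: index ⌊(15-1)/4⌋ = 3 into account → AC009; (15-1) mod 4 = 2 into the melted columns → Nov.
So row 15 is (AC009, Nov, 509); balance = 509.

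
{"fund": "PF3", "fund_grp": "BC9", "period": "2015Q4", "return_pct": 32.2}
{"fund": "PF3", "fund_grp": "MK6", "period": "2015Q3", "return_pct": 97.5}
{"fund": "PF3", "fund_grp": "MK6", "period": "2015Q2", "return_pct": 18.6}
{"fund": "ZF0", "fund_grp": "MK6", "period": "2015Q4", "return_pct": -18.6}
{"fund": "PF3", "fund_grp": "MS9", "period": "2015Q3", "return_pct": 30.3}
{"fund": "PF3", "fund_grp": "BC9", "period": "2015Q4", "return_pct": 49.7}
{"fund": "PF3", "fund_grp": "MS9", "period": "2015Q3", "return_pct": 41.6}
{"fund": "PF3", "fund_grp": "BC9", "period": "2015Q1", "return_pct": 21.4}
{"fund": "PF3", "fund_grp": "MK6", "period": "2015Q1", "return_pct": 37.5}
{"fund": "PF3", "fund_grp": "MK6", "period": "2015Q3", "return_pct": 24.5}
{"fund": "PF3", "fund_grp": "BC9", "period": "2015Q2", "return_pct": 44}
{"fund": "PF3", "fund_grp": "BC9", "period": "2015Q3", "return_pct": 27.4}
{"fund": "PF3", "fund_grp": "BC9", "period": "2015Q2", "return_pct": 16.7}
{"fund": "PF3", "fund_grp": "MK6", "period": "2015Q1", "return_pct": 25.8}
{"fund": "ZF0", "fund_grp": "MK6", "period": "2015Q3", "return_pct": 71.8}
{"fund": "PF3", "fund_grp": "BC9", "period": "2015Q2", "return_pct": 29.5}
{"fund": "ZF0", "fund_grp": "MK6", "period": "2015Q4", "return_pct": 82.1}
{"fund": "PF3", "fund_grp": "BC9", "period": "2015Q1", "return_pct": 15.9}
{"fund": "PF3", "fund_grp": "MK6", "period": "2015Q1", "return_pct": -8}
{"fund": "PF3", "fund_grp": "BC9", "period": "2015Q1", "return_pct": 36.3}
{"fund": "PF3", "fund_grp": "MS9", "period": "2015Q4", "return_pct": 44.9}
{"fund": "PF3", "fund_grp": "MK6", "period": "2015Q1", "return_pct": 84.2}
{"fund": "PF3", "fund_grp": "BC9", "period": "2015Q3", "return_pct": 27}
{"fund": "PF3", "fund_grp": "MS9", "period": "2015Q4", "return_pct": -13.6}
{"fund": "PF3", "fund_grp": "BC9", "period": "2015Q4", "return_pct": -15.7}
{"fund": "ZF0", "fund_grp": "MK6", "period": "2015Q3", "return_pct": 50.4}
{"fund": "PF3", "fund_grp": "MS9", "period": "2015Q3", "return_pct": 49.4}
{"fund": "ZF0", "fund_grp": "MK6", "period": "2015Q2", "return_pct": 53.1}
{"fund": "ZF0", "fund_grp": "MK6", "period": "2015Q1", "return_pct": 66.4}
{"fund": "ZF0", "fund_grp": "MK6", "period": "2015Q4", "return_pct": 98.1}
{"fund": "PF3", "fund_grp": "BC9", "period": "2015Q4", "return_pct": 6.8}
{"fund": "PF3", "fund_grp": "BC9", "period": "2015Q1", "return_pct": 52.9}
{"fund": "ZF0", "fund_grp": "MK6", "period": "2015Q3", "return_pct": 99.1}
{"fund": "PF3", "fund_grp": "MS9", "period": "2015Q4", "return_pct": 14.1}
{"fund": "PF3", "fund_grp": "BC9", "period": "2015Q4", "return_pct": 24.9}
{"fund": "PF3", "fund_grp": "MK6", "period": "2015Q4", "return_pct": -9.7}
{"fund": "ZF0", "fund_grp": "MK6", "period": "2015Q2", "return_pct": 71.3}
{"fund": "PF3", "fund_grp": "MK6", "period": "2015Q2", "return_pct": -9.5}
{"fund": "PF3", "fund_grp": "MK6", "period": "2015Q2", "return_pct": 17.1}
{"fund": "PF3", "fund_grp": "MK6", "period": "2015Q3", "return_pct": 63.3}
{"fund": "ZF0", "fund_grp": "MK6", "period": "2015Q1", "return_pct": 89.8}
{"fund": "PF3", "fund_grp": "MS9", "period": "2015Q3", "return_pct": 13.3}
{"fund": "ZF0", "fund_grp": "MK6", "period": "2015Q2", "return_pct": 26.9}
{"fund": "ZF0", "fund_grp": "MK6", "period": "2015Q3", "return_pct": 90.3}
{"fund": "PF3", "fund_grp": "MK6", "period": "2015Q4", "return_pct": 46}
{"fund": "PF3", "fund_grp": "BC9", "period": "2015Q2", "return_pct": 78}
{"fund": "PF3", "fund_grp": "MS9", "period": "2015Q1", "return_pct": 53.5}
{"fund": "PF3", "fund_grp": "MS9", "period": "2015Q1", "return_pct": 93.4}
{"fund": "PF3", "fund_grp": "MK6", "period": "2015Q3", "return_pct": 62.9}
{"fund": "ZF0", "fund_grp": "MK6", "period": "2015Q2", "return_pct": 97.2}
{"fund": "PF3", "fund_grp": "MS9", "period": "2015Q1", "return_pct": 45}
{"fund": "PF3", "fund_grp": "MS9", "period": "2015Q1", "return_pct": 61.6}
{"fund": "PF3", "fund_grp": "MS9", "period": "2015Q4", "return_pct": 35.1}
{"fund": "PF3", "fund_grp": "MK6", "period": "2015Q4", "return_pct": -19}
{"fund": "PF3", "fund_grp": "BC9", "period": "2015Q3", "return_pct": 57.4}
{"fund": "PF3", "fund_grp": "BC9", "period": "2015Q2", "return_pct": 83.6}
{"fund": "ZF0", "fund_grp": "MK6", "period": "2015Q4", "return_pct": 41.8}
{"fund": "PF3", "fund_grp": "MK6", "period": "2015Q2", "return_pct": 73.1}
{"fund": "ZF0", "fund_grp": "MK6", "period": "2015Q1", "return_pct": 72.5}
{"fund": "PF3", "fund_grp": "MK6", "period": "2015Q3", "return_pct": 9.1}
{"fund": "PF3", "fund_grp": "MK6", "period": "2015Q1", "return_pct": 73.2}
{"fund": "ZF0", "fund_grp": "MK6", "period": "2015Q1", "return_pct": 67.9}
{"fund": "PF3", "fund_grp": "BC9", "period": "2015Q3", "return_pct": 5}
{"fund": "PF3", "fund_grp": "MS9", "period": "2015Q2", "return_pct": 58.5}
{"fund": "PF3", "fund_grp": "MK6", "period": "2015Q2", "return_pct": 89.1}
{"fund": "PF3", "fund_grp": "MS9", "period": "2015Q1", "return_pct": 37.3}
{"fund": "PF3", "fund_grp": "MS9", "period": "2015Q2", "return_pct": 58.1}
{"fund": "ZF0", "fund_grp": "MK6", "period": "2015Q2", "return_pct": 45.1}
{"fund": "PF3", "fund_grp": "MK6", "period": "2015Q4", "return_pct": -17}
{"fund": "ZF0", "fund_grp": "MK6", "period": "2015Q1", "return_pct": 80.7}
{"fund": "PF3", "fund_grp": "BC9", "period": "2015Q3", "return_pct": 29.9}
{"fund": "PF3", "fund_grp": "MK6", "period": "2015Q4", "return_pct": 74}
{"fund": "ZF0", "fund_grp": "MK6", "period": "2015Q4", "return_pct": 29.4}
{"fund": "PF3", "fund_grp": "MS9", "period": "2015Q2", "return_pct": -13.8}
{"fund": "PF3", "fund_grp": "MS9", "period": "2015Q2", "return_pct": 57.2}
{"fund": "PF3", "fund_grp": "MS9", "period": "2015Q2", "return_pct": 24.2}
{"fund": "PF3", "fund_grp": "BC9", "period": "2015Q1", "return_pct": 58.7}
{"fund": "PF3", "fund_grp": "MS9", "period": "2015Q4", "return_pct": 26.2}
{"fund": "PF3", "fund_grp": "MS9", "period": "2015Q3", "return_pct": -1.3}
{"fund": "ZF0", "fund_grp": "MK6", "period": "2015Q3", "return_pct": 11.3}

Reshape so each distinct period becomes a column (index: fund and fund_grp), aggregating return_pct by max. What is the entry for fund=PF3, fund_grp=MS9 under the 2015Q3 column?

49.4

Rows with fund=PF3, fund_grp=MS9 and period=2015Q3: return_pct values are 30.3, 41.6, 49.4, 13.3, -1.3.
max(30.3, 41.6, 49.4, 13.3, -1.3) = 49.4.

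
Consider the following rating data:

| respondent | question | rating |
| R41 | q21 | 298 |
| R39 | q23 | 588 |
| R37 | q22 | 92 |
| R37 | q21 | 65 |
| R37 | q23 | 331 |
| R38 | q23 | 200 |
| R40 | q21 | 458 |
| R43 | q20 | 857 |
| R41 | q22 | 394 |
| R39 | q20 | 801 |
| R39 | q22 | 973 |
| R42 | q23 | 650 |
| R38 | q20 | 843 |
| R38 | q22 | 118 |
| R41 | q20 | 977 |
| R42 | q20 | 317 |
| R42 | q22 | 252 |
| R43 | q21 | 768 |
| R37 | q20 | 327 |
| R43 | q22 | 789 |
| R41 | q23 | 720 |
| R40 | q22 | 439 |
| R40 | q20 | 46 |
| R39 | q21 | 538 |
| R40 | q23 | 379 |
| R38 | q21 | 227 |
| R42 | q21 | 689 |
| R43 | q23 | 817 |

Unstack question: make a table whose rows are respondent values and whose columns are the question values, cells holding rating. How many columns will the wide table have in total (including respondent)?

5

1 column for respondent plus 4 distinct question values → 5 columns.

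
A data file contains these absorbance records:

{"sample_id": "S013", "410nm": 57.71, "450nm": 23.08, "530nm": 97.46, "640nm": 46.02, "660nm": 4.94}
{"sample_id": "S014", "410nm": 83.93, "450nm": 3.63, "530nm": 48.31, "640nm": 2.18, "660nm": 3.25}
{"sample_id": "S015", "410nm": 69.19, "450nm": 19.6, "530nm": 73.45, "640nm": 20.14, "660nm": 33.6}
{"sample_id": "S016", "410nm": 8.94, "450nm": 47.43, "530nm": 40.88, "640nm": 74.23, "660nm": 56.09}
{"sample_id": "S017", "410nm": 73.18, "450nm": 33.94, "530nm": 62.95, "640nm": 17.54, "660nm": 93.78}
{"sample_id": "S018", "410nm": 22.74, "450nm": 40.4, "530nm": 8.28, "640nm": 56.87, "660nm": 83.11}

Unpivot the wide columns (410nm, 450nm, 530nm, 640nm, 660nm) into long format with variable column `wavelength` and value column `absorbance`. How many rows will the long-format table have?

30

6 sample_id values × 5 melted columns = 30 rows.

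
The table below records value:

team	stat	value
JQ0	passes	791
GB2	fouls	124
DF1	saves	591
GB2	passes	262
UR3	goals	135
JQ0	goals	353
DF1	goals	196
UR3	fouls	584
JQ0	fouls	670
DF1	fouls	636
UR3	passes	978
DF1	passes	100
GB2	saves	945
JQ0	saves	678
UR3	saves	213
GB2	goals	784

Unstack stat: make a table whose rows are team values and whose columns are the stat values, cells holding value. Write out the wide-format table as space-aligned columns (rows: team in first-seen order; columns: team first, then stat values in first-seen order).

team  passes  fouls  saves  goals
JQ0   791     670    678    353  
GB2   262     124    945    784  
DF1   100     636    591    196  
UR3   978     584    213    135  

Columns: team plus the 4 distinct stat values (passes, fouls, saves, goals).
For example, row JQ0 column passes takes value=791 from the long row (JQ0, passes).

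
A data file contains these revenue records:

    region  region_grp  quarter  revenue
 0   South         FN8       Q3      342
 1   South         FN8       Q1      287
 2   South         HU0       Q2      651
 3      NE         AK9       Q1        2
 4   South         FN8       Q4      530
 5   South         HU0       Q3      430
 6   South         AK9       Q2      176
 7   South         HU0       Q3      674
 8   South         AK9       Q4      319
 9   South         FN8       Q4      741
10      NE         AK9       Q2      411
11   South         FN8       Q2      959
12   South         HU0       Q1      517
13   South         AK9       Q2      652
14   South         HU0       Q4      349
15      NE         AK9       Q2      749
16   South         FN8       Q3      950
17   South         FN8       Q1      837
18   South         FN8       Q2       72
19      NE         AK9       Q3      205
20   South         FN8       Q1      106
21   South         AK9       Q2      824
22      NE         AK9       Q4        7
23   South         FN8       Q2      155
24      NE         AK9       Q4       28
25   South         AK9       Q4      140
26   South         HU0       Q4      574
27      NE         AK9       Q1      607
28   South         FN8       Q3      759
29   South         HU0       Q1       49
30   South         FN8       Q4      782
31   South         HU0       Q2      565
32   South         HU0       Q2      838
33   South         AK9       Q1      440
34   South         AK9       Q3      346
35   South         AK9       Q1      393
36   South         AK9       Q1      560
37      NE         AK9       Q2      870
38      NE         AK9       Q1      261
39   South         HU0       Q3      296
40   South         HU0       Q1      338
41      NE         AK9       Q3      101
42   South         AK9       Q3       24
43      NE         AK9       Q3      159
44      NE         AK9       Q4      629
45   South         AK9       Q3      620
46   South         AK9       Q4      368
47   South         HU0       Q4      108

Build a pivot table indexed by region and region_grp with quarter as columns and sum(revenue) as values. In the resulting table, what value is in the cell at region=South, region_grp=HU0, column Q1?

904

Rows with region=South, region_grp=HU0 and quarter=Q1: revenue values are 517, 49, 338.
517 + 49 + 338 = 904.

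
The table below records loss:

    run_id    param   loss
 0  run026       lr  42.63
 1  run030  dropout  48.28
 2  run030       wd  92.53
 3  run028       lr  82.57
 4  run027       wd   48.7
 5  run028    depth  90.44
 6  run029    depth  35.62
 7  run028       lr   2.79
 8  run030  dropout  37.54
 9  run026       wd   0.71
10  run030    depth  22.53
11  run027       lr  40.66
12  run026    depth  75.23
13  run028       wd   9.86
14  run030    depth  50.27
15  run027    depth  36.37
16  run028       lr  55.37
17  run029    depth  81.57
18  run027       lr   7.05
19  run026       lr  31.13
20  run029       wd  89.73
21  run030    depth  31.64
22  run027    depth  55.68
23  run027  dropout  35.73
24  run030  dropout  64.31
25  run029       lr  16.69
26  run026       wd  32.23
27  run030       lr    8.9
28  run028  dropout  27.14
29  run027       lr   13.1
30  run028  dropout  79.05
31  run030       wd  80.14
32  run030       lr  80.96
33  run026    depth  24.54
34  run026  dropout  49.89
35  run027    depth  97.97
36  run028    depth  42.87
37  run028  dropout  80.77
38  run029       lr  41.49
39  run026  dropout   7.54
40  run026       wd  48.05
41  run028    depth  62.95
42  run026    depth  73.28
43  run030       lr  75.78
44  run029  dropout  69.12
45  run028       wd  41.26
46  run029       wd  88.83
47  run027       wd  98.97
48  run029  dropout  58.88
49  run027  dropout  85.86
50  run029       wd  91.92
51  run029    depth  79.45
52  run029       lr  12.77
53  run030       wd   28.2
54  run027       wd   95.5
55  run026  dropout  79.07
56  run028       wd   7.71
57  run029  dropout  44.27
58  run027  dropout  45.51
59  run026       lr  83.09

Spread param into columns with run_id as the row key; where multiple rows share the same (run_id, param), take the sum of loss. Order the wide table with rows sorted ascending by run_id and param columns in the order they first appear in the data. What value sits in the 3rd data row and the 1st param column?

140.73

With rows sorted ascending by run_id, row 3 is run_id=run028. param columns in first-appearance order: lr, dropout, wd, depth; column 1 is lr.
Long rows with run_id=run028, param=lr: 82.57 + 2.79 + 55.37 = 140.73.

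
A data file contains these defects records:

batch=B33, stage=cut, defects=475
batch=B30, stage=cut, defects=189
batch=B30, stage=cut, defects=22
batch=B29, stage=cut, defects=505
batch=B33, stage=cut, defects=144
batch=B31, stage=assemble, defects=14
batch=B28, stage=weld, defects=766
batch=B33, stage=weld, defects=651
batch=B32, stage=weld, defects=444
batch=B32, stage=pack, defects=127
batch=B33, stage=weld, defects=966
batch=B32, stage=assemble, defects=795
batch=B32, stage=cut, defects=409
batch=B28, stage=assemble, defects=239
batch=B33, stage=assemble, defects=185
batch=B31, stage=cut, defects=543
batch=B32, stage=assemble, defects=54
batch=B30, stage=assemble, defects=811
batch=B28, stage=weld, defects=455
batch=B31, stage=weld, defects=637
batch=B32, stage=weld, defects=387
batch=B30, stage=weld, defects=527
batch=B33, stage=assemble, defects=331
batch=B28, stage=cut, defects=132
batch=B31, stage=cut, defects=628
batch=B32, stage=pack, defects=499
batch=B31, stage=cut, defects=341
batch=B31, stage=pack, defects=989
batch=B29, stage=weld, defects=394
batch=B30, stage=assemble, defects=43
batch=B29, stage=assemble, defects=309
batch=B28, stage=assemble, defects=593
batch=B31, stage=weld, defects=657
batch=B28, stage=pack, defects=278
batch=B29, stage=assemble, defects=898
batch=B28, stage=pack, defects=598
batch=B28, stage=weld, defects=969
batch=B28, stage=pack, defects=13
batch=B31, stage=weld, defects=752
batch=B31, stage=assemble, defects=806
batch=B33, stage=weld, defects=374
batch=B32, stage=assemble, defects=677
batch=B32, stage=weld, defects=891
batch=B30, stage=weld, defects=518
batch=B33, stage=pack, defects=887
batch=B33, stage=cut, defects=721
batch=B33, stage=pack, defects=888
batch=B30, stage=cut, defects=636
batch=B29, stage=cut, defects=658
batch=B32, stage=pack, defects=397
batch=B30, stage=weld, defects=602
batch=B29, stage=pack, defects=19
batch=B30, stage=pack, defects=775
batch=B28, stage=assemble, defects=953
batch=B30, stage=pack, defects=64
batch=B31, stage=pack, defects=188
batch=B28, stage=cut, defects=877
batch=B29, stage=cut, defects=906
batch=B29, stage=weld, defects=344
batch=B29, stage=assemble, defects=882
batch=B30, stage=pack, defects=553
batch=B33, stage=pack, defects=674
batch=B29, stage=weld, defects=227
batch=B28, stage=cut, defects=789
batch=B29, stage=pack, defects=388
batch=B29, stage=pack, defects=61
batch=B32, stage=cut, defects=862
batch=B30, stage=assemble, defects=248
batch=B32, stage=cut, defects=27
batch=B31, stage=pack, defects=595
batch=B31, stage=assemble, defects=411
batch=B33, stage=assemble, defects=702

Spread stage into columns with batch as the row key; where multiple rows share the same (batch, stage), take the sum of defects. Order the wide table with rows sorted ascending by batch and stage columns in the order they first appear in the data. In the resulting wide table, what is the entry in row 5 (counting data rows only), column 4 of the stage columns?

1023

With rows sorted ascending by batch, row 5 is batch=B32. stage columns in first-appearance order: cut, assemble, weld, pack; column 4 is pack.
Long rows with batch=B32, stage=pack: 127 + 499 + 397 = 1023.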